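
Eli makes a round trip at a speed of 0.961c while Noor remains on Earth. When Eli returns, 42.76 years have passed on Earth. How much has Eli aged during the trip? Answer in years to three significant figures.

γ = 1/√(1 − 0.961²) = 1/√0.07648 = 3.616
Eli's clock measures proper time along the trip: τ = Δt/γ = 42.76/3.616 years.

τ = 11.8 years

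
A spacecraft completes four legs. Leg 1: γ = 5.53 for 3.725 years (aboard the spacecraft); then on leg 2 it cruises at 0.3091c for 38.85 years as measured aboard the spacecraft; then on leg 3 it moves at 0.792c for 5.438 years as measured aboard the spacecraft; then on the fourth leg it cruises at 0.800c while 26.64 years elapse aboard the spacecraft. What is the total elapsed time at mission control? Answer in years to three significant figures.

Δt = 115 years

Leg 1: γ = 5.53; Δt_1 = 5.530 × 3.725 = 20.60 years.
Leg 2: γ = 1/√(1 − 0.3091²) = 1/√0.9045 = 1.051; Δt_2 = 1.051 × 38.85 = 40.85 years.
Leg 3: γ = 1/√(1 − 0.792²) = 1/√0.3727 = 1.638; Δt_3 = 1.638 × 5.438 = 8.907 years.
Leg 4: γ = 1/√(1 − 0.800²) = 5/3 ≈ 1.667; Δt_4 = 1.667 × 26.64 = 44.40 years.
Total: 20.60 + 40.85 + 8.907 + 44.40 years.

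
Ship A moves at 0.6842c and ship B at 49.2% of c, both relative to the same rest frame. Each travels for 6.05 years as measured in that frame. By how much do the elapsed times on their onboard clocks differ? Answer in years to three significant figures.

A: γ = 1/√(1 − 0.6842²) = 1/√0.5319 = 1.371; τ_A = 6.05/1.371 = 4.412 years.
B: β = 0.492; γ = 1/√(1 − 0.492²) = 1/√0.7579 = 1.149; τ_B = 6.05/1.149 = 5.267 years.

|τ_A − τ_B| = 0.855 years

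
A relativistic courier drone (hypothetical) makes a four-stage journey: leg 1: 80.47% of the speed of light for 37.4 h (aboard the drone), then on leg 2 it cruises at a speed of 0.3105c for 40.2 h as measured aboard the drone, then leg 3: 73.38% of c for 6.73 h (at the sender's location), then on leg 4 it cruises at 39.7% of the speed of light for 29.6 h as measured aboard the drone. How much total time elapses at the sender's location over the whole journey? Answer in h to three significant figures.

Leg 1: β = 0.8047; γ = 1/√(1 − 0.8047²) = 1/√0.3525 = 1.684; Δt_1 = 1.684 × 37.4 = 63.00 h.
Leg 2: γ = 1/√(1 − 0.3105²) = 1/√0.9036 = 1.052; Δt_2 = 1.052 × 40.2 = 42.29 h.
Leg 3: 6.73 h is already measured at the sender's location.
Leg 4: β = 0.397; γ = 1/√(1 − 0.397²) = 1/√0.8424 = 1.090; Δt_4 = 1.090 × 29.6 = 32.25 h.
Total: 63.00 + 42.29 + 6.730 + 32.25 h.

Δt = 144 h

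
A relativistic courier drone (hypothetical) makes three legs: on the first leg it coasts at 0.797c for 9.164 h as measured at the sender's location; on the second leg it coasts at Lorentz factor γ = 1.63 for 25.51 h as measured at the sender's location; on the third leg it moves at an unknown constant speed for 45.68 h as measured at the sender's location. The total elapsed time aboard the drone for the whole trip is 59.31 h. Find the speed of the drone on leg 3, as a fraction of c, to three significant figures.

Leg 1: γ = 1/√(1 − 0.797²) = 1/√0.3648 = 1.656; τ_1 = 9.164/1.656 = 5.535 h.
Leg 2: γ = 1.63; τ_2 = 25.51/1.630 = 15.65 h.
Leg 3: speed unknown; τ_3 = 45.68/γ_3.
Total proper time: 5.535 + 15.65 + τ_3 = 59.31, so τ_3 = 59.31 − 21.19 = 38.12 h.
γ_3 = 45.68/38.12 = 1.198; β = √(1 − 1/γ²) = √0.3034.

β = 0.551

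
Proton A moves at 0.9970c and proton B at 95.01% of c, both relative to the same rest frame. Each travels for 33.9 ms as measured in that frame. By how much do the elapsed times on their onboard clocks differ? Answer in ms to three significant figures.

|τ_A − τ_B| = 7.95 ms

A: γ = 1/√(1 − 0.9970²) = 1/√0.005991 = 12.92; τ_A = 33.9/12.92 = 2.624 ms.
B: β = 0.9501; γ = 1/√(1 − 0.9501²) = 1/√0.09731 = 3.206; τ_B = 33.9/3.206 = 10.57 ms.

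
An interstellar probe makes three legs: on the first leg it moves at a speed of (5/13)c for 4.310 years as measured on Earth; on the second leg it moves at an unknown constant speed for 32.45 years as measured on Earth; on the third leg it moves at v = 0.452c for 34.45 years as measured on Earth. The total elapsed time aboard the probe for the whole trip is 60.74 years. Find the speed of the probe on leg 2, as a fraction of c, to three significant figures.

Leg 1: γ = 1/√(1 − (5/13)²) = 13/12 ≈ 1.083; τ_1 = 4.310/1.083 = 3.978 years.
Leg 2: speed unknown; τ_2 = 32.45/γ_2.
Leg 3: γ = 1/√(1 − 0.452²) = 1/√0.7957 = 1.121; τ_3 = 34.45/1.121 = 30.73 years.
Total proper time: 3.978 + τ_2 + 30.73 = 60.74, so τ_2 = 60.74 − 34.71 = 26.03 years.
γ_2 = 32.45/26.03 = 1.247; β = √(1 − 1/γ²) = √0.3565.

β = 0.597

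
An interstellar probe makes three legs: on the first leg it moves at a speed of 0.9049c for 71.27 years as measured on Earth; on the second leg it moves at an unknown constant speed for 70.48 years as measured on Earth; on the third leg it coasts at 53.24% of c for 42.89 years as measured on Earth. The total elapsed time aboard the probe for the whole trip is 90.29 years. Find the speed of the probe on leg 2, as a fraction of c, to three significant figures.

Leg 1: γ = 1/√(1 − 0.9049²) = 1/√0.1812 = 2.349; τ_1 = 71.27/2.349 = 30.33 years.
Leg 2: speed unknown; τ_2 = 70.48/γ_2.
Leg 3: β = 0.5324; γ = 1/√(1 − 0.5324²) = 1/√0.7166 = 1.181; τ_3 = 42.89/1.181 = 36.31 years.
Total proper time: 30.33 + τ_2 + 36.31 = 90.29, so τ_2 = 90.29 − 66.64 = 23.65 years.
γ_2 = 70.48/23.65 = 2.980; β = √(1 − 1/γ²) = √0.8874.

β = 0.942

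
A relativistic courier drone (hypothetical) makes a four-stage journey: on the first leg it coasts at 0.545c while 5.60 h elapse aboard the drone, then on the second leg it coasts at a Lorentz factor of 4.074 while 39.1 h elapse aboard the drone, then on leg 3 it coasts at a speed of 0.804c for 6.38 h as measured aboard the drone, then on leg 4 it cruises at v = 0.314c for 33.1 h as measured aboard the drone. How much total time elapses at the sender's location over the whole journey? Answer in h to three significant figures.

Δt = 212 h

Leg 1: γ = 1/√(1 − 0.545²) = 1/√0.7030 = 1.193; Δt_1 = 1.193 × 5.60 = 6.679 h.
Leg 2: γ = 4.074; Δt_2 = 4.074 × 39.1 = 159.3 h.
Leg 3: γ = 1/√(1 − 0.804²) = 1/√0.3536 = 1.682; Δt_3 = 1.682 × 6.38 = 10.73 h.
Leg 4: γ = 1/√(1 − 0.314²) = 1/√0.9014 = 1.053; Δt_4 = 1.053 × 33.1 = 34.86 h.
Total: 6.679 + 159.3 + 10.73 + 34.86 h.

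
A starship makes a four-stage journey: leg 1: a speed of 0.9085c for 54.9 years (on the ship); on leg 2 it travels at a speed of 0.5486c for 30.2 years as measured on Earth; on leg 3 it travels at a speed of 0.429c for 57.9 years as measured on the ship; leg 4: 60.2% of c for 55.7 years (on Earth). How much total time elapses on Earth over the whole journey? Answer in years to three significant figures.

Leg 1: γ = 1/√(1 − 0.9085²) = 1/√0.1746 = 2.393; Δt_1 = 2.393 × 54.9 = 131.4 years.
Leg 2: 30.2 years is already measured on Earth.
Leg 3: γ = 1/√(1 − 0.429²) = 1/√0.8160 = 1.107; Δt_3 = 1.107 × 57.9 = 64.10 years.
Leg 4: 55.7 years is already measured on Earth.
Total: 131.4 + 30.20 + 64.10 + 55.70 years.

Δt = 281 years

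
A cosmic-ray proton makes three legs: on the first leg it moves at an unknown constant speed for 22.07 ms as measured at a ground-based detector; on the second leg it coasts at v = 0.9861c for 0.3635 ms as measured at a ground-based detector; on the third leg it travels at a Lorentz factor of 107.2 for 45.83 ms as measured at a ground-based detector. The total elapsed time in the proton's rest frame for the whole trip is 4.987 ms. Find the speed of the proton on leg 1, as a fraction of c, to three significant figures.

β = 0.979

Leg 1: speed unknown; τ_1 = 22.07/γ_1.
Leg 2: γ = 1/√(1 − 0.9861²) = 1/√0.02761 = 6.019; τ_2 = 0.3635/6.019 = 0.06040 ms.
Leg 3: γ = 107.2; τ_3 = 45.83/107.2 = 0.4275 ms.
Total proper time: τ_1 + 0.06040 + 0.4275 = 4.987, so τ_1 = 4.987 − 0.4879 = 4.499 ms.
γ_1 = 22.07/4.499 = 4.905; β = √(1 − 1/γ²) = √0.9584.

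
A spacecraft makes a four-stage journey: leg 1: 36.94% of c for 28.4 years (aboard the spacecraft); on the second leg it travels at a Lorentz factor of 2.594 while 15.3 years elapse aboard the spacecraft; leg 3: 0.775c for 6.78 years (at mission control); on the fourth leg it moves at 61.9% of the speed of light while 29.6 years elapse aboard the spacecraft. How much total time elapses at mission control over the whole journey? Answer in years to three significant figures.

Δt = 115 years

Leg 1: β = 0.3694; γ = 1/√(1 − 0.3694²) = 1/√0.8635 = 1.076; Δt_1 = 1.076 × 28.4 = 30.56 years.
Leg 2: γ = 2.594; Δt_2 = 2.594 × 15.3 = 39.69 years.
Leg 3: 6.78 years is already measured at mission control.
Leg 4: β = 0.619; γ = 1/√(1 − 0.619²) = 1/√0.6168 = 1.273; Δt_4 = 1.273 × 29.6 = 37.69 years.
Total: 30.56 + 39.69 + 6.780 + 37.69 years.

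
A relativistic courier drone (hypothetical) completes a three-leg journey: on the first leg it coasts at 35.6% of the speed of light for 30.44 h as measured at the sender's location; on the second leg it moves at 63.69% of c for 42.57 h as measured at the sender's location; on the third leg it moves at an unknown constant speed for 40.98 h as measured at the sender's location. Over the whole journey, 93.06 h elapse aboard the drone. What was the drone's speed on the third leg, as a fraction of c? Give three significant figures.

β = 0.631

Leg 1: β = 0.356; γ = 1/√(1 − 0.356²) = 1/√0.8733 = 1.070; τ_1 = 30.44/1.070 = 28.45 h.
Leg 2: β = 0.6369; γ = 1/√(1 − 0.6369²) = 1/√0.5944 = 1.297; τ_2 = 42.57/1.297 = 32.82 h.
Leg 3: speed unknown; τ_3 = 40.98/γ_3.
Total proper time: 28.45 + 32.82 + τ_3 = 93.06, so τ_3 = 93.06 − 61.26 = 31.80 h.
γ_3 = 40.98/31.80 = 1.289; β = √(1 − 1/γ²) = √0.3980.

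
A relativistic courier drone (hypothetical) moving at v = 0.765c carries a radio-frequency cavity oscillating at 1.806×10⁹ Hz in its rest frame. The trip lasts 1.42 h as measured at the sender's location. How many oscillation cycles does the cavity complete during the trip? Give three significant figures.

N = 5.95×10¹²

γ = 1/√(1 − 0.765²) = 1/√0.4148 = 1.553
The oscillator's own cycle count is N = f × τ where τ is the proper time aboard the drone. τ = Δt/γ = 1.42/1.553 = 0.9145 h = 3.292×10³ s.
N = 1.806×10⁹ × 3.292×10³ = 5.946×10¹².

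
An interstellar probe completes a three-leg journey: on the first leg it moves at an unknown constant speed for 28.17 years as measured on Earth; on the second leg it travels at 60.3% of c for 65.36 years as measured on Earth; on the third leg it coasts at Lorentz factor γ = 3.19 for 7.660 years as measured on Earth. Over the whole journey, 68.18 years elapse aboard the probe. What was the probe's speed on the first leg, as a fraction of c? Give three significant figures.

Leg 1: speed unknown; τ_1 = 28.17/γ_1.
Leg 2: β = 0.603; γ = 1/√(1 − 0.603²) = 1/√0.6364 = 1.254; τ_2 = 65.36/1.254 = 52.14 years.
Leg 3: γ = 3.19; τ_3 = 7.660/3.190 = 2.401 years.
Total proper time: τ_1 + 52.14 + 2.401 = 68.18, so τ_1 = 68.18 − 54.54 = 13.64 years.
γ_1 = 28.17/13.64 = 2.065; β = √(1 − 1/γ²) = √0.7656.

β = 0.875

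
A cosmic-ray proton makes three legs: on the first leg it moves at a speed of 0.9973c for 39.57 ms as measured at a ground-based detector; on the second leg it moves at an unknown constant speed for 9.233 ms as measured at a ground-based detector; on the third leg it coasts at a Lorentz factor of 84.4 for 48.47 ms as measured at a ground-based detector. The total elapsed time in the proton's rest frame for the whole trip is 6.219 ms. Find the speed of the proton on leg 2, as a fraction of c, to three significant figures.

β = 0.955

Leg 1: γ = 1/√(1 − 0.9973²) = 1/√0.005393 = 13.62; τ_1 = 39.57/13.62 = 2.906 ms.
Leg 2: speed unknown; τ_2 = 9.233/γ_2.
Leg 3: γ = 84.4; τ_3 = 48.47/84.40 = 0.5743 ms.
Total proper time: 2.906 + τ_2 + 0.5743 = 6.219, so τ_2 = 6.219 − 3.480 = 2.739 ms.
γ_2 = 9.233/2.739 = 3.371; β = √(1 − 1/γ²) = √0.9120.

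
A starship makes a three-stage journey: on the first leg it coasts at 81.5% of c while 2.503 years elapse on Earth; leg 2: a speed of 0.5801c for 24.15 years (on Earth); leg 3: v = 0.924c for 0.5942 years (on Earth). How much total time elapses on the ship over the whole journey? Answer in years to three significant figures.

Leg 1: β = 0.815; γ = 1/√(1 − 0.815²) = 1/√0.3358 = 1.726; τ_1 = 2.503/1.726 = 1.450 years.
Leg 2: γ = 1/√(1 − 0.5801²) = 1/√0.6635 = 1.228; τ_2 = 24.15/1.228 = 19.67 years.
Leg 3: γ = 1/√(1 − 0.924²) = 1/√0.1462 = 2.615; τ_3 = 0.5942/2.615 = 0.2272 years.
Total: 1.450 + 19.67 + 0.2272 years.

τ = 21.3 years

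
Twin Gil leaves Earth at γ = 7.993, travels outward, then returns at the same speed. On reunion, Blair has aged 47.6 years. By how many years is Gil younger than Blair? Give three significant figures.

Δt − τ = 41.6 years

γ = 7.993
Gil's elapsed proper time: τ = 47.6/7.993 = 5.955 years.
Age gap = Δt − τ = 47.6 − 5.955 years.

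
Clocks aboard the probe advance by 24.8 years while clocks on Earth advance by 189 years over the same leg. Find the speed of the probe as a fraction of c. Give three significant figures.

The proper time is measured aboard the probe (both events occur at the probe's location); Δt is measured on Earth. γ = Δt/τ = 189/24.8 = 7.621.
β = √(1 − 1/γ²) = √(1 − 0.01722) = √0.9828

v = 0.991c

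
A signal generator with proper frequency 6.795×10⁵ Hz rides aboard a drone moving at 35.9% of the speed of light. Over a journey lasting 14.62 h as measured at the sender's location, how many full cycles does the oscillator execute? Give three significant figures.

β = 0.359; γ = 1/√(1 − 0.359²) = 1/√0.8711 = 1.071
The oscillator's own cycle count is N = f × τ where τ is the proper time aboard the drone. τ = Δt/γ = 14.62/1.071 = 13.65 h = 4.912×10⁴ s.
N = 6.795×10⁵ × 4.912×10⁴ = 3.338×10¹⁰.

N = 3.34×10¹⁰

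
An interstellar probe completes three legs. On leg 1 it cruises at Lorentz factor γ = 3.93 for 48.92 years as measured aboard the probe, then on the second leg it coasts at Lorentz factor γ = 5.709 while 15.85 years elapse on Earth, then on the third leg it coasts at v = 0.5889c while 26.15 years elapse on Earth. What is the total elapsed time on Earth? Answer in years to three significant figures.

Δt = 234 years

Leg 1: γ = 3.93; Δt_1 = 3.930 × 48.92 = 192.3 years.
Leg 2: 15.85 years is already measured on Earth.
Leg 3: 26.15 years is already measured on Earth.
Total: 192.3 + 15.85 + 26.15 years.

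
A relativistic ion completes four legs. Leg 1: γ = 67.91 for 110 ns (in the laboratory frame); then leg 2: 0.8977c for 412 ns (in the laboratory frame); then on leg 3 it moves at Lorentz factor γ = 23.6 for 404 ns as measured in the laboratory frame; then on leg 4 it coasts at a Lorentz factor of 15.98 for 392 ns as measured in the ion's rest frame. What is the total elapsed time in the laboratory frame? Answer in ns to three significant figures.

Leg 1: 110 ns is already measured in the laboratory frame.
Leg 2: 412 ns is already measured in the laboratory frame.
Leg 3: 404 ns is already measured in the laboratory frame.
Leg 4: γ = 15.98; Δt_4 = 15.98 × 392 = 6264 ns.
Total: 110.0 + 412.0 + 404.0 + 6264 ns.

Δt = 7190 ns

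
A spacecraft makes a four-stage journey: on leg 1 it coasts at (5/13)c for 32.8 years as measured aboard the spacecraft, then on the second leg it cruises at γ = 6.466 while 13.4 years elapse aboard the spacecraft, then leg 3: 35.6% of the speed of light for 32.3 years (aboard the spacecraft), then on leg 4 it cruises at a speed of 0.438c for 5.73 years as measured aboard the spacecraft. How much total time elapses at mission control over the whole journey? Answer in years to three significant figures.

Δt = 163 years

Leg 1: γ = 1/√(1 − (5/13)²) = 13/12 ≈ 1.083; Δt_1 = 1.083 × 32.8 = 35.53 years.
Leg 2: γ = 6.466; Δt_2 = 6.466 × 13.4 = 86.64 years.
Leg 3: β = 0.356; γ = 1/√(1 − 0.356²) = 1/√0.8733 = 1.070; Δt_3 = 1.070 × 32.3 = 34.56 years.
Leg 4: γ = 1/√(1 − 0.438²) = 1/√0.8082 = 1.112; Δt_4 = 1.112 × 5.73 = 6.374 years.
Total: 35.53 + 86.64 + 34.56 + 6.374 years.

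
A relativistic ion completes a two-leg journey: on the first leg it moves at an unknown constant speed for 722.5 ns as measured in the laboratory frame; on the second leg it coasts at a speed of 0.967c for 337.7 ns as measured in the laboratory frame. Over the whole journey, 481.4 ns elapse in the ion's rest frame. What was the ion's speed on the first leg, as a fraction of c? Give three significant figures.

Leg 1: speed unknown; τ_1 = 722.5/γ_1.
Leg 2: γ = 1/√(1 − 0.967²) = 1/√0.06491 = 3.925; τ_2 = 337.7/3.925 = 86.04 ns.
Total proper time: τ_1 + 86.04 = 481.4, so τ_1 = 481.4 − 86.04 = 395.4 ns.
γ_1 = 722.5/395.4 = 1.827; β = √(1 − 1/γ²) = √0.7006.

β = 0.837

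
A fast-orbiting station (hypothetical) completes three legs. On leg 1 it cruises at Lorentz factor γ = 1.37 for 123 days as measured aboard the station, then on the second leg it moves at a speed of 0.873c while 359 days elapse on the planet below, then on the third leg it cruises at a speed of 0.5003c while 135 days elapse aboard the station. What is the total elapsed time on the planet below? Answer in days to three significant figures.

Leg 1: γ = 1.37; Δt_1 = 1.370 × 123 = 168.5 days.
Leg 2: 359 days is already measured on the planet below.
Leg 3: γ = 1/√(1 − 0.5003²) = 1/√0.7497 = 1.155; Δt_3 = 1.155 × 135 = 155.9 days.
Total: 168.5 + 359.0 + 155.9 days.

Δt = 683 days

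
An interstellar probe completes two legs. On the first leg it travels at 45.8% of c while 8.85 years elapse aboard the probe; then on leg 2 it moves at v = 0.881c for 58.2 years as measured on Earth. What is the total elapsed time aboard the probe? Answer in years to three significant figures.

τ = 36.4 years

Leg 1: 8.85 years is already measured aboard the probe.
Leg 2: γ = 1/√(1 − 0.881²) = 1/√0.2238 = 2.114; τ_2 = 58.2/2.114 = 27.54 years.
Total: 8.850 + 27.54 years.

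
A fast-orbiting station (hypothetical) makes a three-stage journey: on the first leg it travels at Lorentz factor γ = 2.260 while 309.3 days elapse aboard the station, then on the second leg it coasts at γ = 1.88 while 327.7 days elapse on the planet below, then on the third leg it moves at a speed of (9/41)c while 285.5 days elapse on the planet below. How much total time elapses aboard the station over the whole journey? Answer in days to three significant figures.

τ = 762 days

Leg 1: 309.3 days is already measured aboard the station.
Leg 2: γ = 1.88; τ_2 = 327.7/1.880 = 174.3 days.
Leg 3: γ = 1/√(1 − (9/41)²) = 41/40 = 1.025; τ_3 = 285.5/1.025 = 278.5 days.
Total: 309.3 + 174.3 + 278.5 days.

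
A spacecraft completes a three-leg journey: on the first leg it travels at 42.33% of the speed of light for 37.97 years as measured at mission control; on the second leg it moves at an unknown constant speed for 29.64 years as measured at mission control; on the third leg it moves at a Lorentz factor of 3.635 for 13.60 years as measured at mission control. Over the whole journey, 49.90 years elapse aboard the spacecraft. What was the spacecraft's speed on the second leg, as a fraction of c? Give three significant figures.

β = 0.918

Leg 1: β = 0.4233; γ = 1/√(1 − 0.4233²) = 1/√0.8208 = 1.104; τ_1 = 37.97/1.104 = 34.40 years.
Leg 2: speed unknown; τ_2 = 29.64/γ_2.
Leg 3: γ = 3.635; τ_3 = 13.60/3.635 = 3.741 years.
Total proper time: 34.40 + τ_2 + 3.741 = 49.90, so τ_2 = 49.90 − 38.14 = 11.76 years.
γ_2 = 29.64/11.76 = 2.521; β = √(1 − 1/γ²) = √0.8426.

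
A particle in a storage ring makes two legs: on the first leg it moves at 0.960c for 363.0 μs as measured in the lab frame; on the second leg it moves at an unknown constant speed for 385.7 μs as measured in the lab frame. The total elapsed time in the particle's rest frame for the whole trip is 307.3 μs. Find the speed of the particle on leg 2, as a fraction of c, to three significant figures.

β = 0.846

Leg 1: γ = 1/√(1 − 0.960²) = 25/7 ≈ 3.571; τ_1 = 363.0/3.571 = 101.6 μs.
Leg 2: speed unknown; τ_2 = 385.7/γ_2.
Total proper time: 101.6 + τ_2 = 307.3, so τ_2 = 307.3 − 101.6 = 205.7 μs.
γ_2 = 385.7/205.7 = 1.875; β = √(1 − 1/γ²) = √0.7157.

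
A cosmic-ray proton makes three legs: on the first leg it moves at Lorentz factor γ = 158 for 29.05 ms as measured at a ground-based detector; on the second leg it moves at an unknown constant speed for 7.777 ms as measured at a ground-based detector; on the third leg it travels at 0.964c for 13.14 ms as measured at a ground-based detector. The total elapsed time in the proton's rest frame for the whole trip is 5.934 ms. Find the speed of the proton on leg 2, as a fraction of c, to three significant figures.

Leg 1: γ = 158; τ_1 = 29.05/158.0 = 0.1839 ms.
Leg 2: speed unknown; τ_2 = 7.777/γ_2.
Leg 3: γ = 1/√(1 − 0.964²) = 1/√0.07070 = 3.761; τ_3 = 13.14/3.761 = 3.494 ms.
Total proper time: 0.1839 + τ_2 + 3.494 = 5.934, so τ_2 = 5.934 − 3.678 = 2.256 ms.
γ_2 = 7.777/2.256 = 3.447; β = √(1 − 1/γ²) = √0.9158.

β = 0.957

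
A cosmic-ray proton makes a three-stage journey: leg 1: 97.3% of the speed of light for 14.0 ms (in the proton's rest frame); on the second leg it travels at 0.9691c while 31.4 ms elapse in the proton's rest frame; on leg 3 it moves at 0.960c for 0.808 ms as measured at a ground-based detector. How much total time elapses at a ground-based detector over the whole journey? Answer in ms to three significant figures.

Leg 1: β = 0.973; γ = 1/√(1 − 0.973²) = 1/√0.05327 = 4.333; Δt_1 = 4.333 × 14.0 = 60.66 ms.
Leg 2: γ = 1/√(1 − 0.9691²) = 1/√0.06085 = 4.054; Δt_2 = 4.054 × 31.4 = 127.3 ms.
Leg 3: 0.808 ms is already measured at a ground-based detector.
Total: 60.66 + 127.3 + 0.8080 ms.

Δt = 189 ms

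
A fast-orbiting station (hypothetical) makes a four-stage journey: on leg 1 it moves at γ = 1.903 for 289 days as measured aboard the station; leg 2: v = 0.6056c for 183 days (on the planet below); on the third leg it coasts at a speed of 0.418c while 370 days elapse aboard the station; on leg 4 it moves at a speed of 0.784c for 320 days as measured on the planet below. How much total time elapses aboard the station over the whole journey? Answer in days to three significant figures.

τ = 1000 days

Leg 1: 289 days is already measured aboard the station.
Leg 2: γ = 1/√(1 − 0.6056²) = 1/√0.6332 = 1.257; τ_2 = 183/1.257 = 145.6 days.
Leg 3: 370 days is already measured aboard the station.
Leg 4: γ = 1/√(1 − 0.784²) = 1/√0.3853 = 1.611; τ_4 = 320/1.611 = 198.6 days.
Total: 289.0 + 145.6 + 370.0 + 198.6 days.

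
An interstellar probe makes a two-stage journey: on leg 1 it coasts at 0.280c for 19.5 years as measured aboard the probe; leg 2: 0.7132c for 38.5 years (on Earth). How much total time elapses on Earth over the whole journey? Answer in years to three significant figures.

Δt = 58.8 years

Leg 1: γ = 1/√(1 − 0.280²) = 25/24 ≈ 1.042; Δt_1 = 1.042 × 19.5 = 20.31 years.
Leg 2: 38.5 years is already measured on Earth.
Total: 20.31 + 38.50 years.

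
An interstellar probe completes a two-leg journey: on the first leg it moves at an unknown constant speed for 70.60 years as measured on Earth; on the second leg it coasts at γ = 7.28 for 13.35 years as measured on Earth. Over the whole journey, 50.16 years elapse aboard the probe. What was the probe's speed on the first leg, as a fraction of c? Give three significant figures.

β = 0.729

Leg 1: speed unknown; τ_1 = 70.60/γ_1.
Leg 2: γ = 7.28; τ_2 = 13.35/7.280 = 1.834 years.
Total proper time: τ_1 + 1.834 = 50.16, so τ_1 = 50.16 − 1.834 = 48.33 years.
γ_1 = 70.60/48.33 = 1.461; β = √(1 − 1/γ²) = √0.5314.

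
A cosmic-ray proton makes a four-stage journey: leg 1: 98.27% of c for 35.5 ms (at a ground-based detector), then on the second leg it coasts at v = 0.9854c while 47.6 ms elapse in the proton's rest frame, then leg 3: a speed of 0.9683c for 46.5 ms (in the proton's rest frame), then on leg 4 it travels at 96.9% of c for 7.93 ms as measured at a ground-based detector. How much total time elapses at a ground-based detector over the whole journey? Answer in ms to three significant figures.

Leg 1: 35.5 ms is already measured at a ground-based detector.
Leg 2: γ = 1/√(1 − 0.9854²) = 1/√0.02899 = 5.874; Δt_2 = 5.874 × 47.6 = 279.6 ms.
Leg 3: γ = 1/√(1 − 0.9683²) = 1/√0.06240 = 4.003; Δt_3 = 4.003 × 46.5 = 186.2 ms.
Leg 4: 7.93 ms is already measured at a ground-based detector.
Total: 35.50 + 279.6 + 186.2 + 7.930 ms.

Δt = 509 ms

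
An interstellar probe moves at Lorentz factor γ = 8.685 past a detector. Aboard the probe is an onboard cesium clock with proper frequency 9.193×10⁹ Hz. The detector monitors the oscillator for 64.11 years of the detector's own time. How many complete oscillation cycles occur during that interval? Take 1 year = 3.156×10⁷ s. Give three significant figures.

N = 2.14×10¹⁸

γ = 8.685
During 64.11 years of lab time, the oscillator's proper time advances by τ = Δt/γ = 64.11/8.685 = 7.382 years = 2.330×10⁸ s.
N = f × τ = 9.193×10⁹ × 2.330×10⁸ = 2.142×10¹⁸.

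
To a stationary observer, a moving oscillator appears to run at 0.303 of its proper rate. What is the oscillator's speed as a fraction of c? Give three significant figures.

Rate ratio = 1/γ, so γ = 1/0.303 = 3.300.
β = √(1 − 1/γ²) = √(1 − 0.303²) = √0.9082

β = 0.953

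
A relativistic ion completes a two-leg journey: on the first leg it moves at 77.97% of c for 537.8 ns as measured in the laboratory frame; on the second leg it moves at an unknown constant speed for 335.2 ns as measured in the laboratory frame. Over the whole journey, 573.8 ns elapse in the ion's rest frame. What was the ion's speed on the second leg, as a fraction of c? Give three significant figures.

Leg 1: β = 0.7797; γ = 1/√(1 − 0.7797²) = 1/√0.3921 = 1.597; τ_1 = 537.8/1.597 = 336.7 ns.
Leg 2: speed unknown; τ_2 = 335.2/γ_2.
Total proper time: 336.7 + τ_2 = 573.8, so τ_2 = 573.8 − 336.7 = 237.1 ns.
γ_2 = 335.2/237.1 = 1.414; β = √(1 − 1/γ²) = √0.4999.

β = 0.707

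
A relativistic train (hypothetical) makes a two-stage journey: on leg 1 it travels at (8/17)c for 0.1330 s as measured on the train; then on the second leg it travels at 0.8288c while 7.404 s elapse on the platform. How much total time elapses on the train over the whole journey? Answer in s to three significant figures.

τ = 4.28 s

Leg 1: 0.1330 s is already measured on the train.
Leg 2: γ = 1/√(1 − 0.8288²) = 1/√0.3131 = 1.787; τ_2 = 7.404/1.787 = 4.143 s.
Total: 0.1330 + 4.143 s.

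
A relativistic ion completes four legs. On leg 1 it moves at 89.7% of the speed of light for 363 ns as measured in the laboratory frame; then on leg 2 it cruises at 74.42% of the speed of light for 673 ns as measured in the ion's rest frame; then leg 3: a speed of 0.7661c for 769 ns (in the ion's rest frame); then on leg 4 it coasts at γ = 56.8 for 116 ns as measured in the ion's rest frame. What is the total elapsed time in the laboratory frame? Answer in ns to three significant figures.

Leg 1: 363 ns is already measured in the laboratory frame.
Leg 2: β = 0.7442; γ = 1/√(1 − 0.7442²) = 1/√0.4462 = 1.497; Δt_2 = 1.497 × 673 = 1008 ns.
Leg 3: γ = 1/√(1 − 0.7661²) = 1/√0.4131 = 1.556; Δt_3 = 1.556 × 769 = 1196 ns.
Leg 4: γ = 56.8; Δt_4 = 56.80 × 116 = 6589 ns.
Total: 363.0 + 1008 + 1196 + 6589 ns.

Δt = 9160 ns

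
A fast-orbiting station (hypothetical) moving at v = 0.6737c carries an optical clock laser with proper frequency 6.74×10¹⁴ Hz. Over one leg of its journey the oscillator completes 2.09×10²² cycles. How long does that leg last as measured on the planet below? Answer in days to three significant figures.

Δt = 486 days

γ = 1/√(1 − 0.6737²) = 1/√0.5461 = 1.353
Proper time for N cycles: τ = N/f = 2.09×10²²/(6.74×10¹⁴) = 3.101×10⁷ s = 358.9 days.
Lab-frame duration Δt = γτ = 1.353 × 358.9 = 485.7 days.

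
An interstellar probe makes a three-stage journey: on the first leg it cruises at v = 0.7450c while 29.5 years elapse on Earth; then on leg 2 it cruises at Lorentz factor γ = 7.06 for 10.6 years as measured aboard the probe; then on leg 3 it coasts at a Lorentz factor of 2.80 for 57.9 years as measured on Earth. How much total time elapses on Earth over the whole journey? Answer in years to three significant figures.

Leg 1: 29.5 years is already measured on Earth.
Leg 2: γ = 7.06; Δt_2 = 7.060 × 10.6 = 74.84 years.
Leg 3: 57.9 years is already measured on Earth.
Total: 29.50 + 74.84 + 57.90 years.

Δt = 162 years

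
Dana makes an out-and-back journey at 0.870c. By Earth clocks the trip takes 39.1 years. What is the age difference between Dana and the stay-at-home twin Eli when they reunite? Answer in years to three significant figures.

γ = 1/√(1 − 0.870²) = 1/√0.2431 = 2.028
Dana's elapsed proper time: τ = 39.1/2.028 = 19.28 years.
Age gap = Δt − τ = 39.1 − 19.28 years.

Δt − τ = 19.8 years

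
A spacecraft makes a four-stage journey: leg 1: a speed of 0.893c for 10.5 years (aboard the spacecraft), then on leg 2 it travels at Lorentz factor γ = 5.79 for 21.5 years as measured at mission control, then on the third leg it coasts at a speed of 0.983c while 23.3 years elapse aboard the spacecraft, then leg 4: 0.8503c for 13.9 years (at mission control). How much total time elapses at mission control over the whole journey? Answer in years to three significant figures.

Leg 1: γ = 1/√(1 − 0.893²) = 1/√0.2026 = 2.222; Δt_1 = 2.222 × 10.5 = 23.33 years.
Leg 2: 21.5 years is already measured at mission control.
Leg 3: γ = 1/√(1 − 0.983²) = 1/√0.03371 = 5.446; Δt_3 = 5.446 × 23.3 = 126.9 years.
Leg 4: 13.9 years is already measured at mission control.
Total: 23.33 + 21.50 + 126.9 + 13.90 years.

Δt = 186 years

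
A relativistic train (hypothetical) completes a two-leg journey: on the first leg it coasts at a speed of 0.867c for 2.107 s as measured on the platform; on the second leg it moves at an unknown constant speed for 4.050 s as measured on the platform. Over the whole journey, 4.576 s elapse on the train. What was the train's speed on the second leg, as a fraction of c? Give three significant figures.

β = 0.492

Leg 1: γ = 1/√(1 − 0.867²) = 1/√0.2483 = 2.007; τ_1 = 2.107/2.007 = 1.050 s.
Leg 2: speed unknown; τ_2 = 4.050/γ_2.
Total proper time: 1.050 + τ_2 = 4.576, so τ_2 = 4.576 − 1.050 = 3.526 s.
γ_2 = 4.050/3.526 = 1.149; β = √(1 − 1/γ²) = √0.2420.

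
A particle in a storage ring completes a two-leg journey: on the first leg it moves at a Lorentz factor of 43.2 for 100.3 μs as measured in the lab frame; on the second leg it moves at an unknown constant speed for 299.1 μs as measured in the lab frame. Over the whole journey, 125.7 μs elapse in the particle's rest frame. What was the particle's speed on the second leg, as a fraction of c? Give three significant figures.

Leg 1: γ = 43.2; τ_1 = 100.3/43.20 = 2.322 μs.
Leg 2: speed unknown; τ_2 = 299.1/γ_2.
Total proper time: 2.322 + τ_2 = 125.7, so τ_2 = 125.7 − 2.322 = 123.4 μs.
γ_2 = 299.1/123.4 = 2.424; β = √(1 − 1/γ²) = √0.8298.

β = 0.911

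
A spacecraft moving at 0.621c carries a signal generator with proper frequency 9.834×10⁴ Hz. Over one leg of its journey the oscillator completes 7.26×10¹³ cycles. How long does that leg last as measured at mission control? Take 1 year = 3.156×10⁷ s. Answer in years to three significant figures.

Δt = 29.8 years

γ = 1/√(1 − 0.621²) = 1/√0.6144 = 1.276
Proper time for N cycles: τ = N/f = 7.26×10¹³/(9.834×10⁴) = 7.383×10⁸ s = 23.39 years.
Lab-frame duration Δt = γτ = 1.276 × 23.39 = 29.84 years.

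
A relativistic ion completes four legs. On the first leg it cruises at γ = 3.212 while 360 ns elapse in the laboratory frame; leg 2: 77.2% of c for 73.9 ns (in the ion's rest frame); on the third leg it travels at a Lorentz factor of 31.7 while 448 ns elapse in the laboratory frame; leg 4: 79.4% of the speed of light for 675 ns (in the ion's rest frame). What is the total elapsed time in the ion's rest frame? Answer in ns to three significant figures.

Leg 1: γ = 3.212; τ_1 = 360/3.212 = 112.1 ns.
Leg 2: 73.9 ns is already measured in the ion's rest frame.
Leg 3: γ = 31.7; τ_3 = 448/31.70 = 14.13 ns.
Leg 4: 675 ns is already measured in the ion's rest frame.
Total: 112.1 + 73.90 + 14.13 + 675.0 ns.

τ = 875 ns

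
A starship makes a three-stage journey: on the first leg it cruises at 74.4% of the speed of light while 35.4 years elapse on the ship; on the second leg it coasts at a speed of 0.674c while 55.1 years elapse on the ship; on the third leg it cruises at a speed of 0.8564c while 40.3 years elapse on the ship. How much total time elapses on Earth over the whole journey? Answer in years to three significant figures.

Leg 1: β = 0.744; γ = 1/√(1 − 0.744²) = 1/√0.4465 = 1.497; Δt_1 = 1.497 × 35.4 = 52.98 years.
Leg 2: γ = 1/√(1 − 0.674²) = 1/√0.5457 = 1.354; Δt_2 = 1.354 × 55.1 = 74.59 years.
Leg 3: γ = 1/√(1 − 0.8564²) = 1/√0.2666 = 1.937; Δt_3 = 1.937 × 40.3 = 78.05 years.
Total: 52.98 + 74.59 + 78.05 years.

Δt = 206 years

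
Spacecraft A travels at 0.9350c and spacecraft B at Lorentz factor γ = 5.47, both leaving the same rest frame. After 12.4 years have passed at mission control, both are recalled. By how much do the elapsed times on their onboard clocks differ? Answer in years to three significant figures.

|τ_A − τ_B| = 2.13 years

A: γ = 1/√(1 − 0.9350²) = 1/√0.1258 = 2.820; τ_A = 12.4/2.820 = 4.398 years.
B: γ = 5.47; τ_B = 12.4/5.470 = 2.267 years.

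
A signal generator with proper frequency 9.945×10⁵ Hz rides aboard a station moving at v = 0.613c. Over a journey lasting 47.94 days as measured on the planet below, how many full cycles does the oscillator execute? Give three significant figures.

N = 3.25×10¹²

γ = 1/√(1 − 0.613²) = 1/√0.6242 = 1.266
The oscillator's own cycle count is N = f × τ where τ is the proper time aboard the station. τ = Δt/γ = 47.94/1.266 = 37.88 days = 3.273×10⁶ s.
N = 9.945×10⁵ × 3.273×10⁶ = 3.255×10¹².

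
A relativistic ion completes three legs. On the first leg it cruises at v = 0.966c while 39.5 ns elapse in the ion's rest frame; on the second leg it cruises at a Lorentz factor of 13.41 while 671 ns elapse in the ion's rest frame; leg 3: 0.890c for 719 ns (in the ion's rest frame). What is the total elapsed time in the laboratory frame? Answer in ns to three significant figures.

Leg 1: γ = 1/√(1 − 0.966²) = 1/√0.06684 = 3.868; Δt_1 = 3.868 × 39.5 = 152.8 ns.
Leg 2: γ = 13.41; Δt_2 = 13.41 × 671 = 8998 ns.
Leg 3: γ = 1/√(1 − 0.890²) = 1/√0.2079 = 2.193; Δt_3 = 2.193 × 719 = 1577 ns.
Total: 152.8 + 8998 + 1577 ns.

Δt = 1.07×10⁴ ns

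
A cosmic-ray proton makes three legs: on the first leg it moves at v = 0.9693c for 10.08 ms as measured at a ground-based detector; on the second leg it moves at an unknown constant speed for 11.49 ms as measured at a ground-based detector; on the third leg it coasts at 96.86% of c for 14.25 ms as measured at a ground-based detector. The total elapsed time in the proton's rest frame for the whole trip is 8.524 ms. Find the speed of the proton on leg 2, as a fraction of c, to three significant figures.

β = 0.976

Leg 1: γ = 1/√(1 − 0.9693²) = 1/√0.06046 = 4.067; τ_1 = 10.08/4.067 = 2.478 ms.
Leg 2: speed unknown; τ_2 = 11.49/γ_2.
Leg 3: β = 0.9686; γ = 1/√(1 − 0.9686²) = 1/√0.06181 = 4.022; τ_3 = 14.25/4.022 = 3.543 ms.
Total proper time: 2.478 + τ_2 + 3.543 = 8.524, so τ_2 = 8.524 − 6.021 = 2.503 ms.
γ_2 = 11.49/2.503 = 4.591; β = √(1 − 1/γ²) = √0.9526.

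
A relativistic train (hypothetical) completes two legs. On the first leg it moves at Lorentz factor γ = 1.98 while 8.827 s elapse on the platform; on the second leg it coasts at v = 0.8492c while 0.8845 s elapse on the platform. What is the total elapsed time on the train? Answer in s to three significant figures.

τ = 4.93 s

Leg 1: γ = 1.98; τ_1 = 8.827/1.980 = 4.458 s.
Leg 2: γ = 1/√(1 − 0.8492²) = 1/√0.2789 = 1.894; τ_2 = 0.8845/1.894 = 0.4671 s.
Total: 4.458 + 0.4671 s.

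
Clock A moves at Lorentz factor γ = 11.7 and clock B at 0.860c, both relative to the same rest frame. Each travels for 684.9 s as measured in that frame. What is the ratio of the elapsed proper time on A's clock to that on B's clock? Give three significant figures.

τ_A/τ_B = 0.167

A: γ = 11.7. B: γ = 1/√(1 − 0.860²) = 1/√0.2604 = 1.960.
τ_A/τ_B = γ_B/γ_A = 1.960/11.70 = 0.1675, so τ_A/τ_B = 0.1675.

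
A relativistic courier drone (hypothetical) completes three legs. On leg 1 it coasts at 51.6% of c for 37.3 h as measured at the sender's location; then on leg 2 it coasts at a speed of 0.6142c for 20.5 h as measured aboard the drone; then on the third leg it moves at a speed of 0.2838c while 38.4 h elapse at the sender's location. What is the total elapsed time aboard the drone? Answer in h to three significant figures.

Leg 1: β = 0.516; γ = 1/√(1 − 0.516²) = 1/√0.7337 = 1.167; τ_1 = 37.3/1.167 = 31.95 h.
Leg 2: 20.5 h is already measured aboard the drone.
Leg 3: γ = 1/√(1 − 0.2838²) = 1/√0.9195 = 1.043; τ_3 = 38.4/1.043 = 36.82 h.
Total: 31.95 + 20.50 + 36.82 h.

τ = 89.3 h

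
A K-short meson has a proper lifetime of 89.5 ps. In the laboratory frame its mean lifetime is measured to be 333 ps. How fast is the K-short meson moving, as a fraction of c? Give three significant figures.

γ = Δt/τ₀ = 333/89.5 = 3.721
β = √(1 − 1/γ²) = √(1 − 0.07224) = √0.9278

v = 0.963c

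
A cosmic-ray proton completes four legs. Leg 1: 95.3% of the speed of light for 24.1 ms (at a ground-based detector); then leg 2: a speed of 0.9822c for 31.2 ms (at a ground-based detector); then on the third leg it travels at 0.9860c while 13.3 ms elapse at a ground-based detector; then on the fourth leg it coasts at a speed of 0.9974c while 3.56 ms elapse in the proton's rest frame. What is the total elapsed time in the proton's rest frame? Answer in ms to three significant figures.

τ = 18.9 ms

Leg 1: β = 0.953; γ = 1/√(1 − 0.953²) = 1/√0.09179 = 3.301; τ_1 = 24.1/3.301 = 7.302 ms.
Leg 2: γ = 1/√(1 − 0.9822²) = 1/√0.03528 = 5.324; τ_2 = 31.2/5.324 = 5.861 ms.
Leg 3: γ = 1/√(1 − 0.9860²) = 1/√0.02780 = 5.997; τ_3 = 13.3/5.997 = 2.218 ms.
Leg 4: 3.56 ms is already measured in the proton's rest frame.
Total: 7.302 + 5.861 + 2.218 + 3.560 ms.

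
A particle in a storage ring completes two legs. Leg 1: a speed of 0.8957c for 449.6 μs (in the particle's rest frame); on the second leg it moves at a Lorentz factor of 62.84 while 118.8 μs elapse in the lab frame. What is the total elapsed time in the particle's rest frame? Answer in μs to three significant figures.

Leg 1: 449.6 μs is already measured in the particle's rest frame.
Leg 2: γ = 62.84; τ_2 = 118.8/62.84 = 1.891 μs.
Total: 449.6 + 1.891 μs.

τ = 451 μs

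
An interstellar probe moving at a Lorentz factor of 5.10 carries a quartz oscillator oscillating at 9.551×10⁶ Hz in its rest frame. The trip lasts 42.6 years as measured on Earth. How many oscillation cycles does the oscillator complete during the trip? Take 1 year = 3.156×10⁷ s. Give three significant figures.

γ = 5.10
The oscillator's own cycle count is N = f × τ where τ is the proper time aboard the probe. τ = Δt/γ = 42.6/5.100 = 8.353 years = 2.636×10⁸ s.
N = 9.551×10⁶ × 2.636×10⁸ = 2.518×10¹⁵.

N = 2.52×10¹⁵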